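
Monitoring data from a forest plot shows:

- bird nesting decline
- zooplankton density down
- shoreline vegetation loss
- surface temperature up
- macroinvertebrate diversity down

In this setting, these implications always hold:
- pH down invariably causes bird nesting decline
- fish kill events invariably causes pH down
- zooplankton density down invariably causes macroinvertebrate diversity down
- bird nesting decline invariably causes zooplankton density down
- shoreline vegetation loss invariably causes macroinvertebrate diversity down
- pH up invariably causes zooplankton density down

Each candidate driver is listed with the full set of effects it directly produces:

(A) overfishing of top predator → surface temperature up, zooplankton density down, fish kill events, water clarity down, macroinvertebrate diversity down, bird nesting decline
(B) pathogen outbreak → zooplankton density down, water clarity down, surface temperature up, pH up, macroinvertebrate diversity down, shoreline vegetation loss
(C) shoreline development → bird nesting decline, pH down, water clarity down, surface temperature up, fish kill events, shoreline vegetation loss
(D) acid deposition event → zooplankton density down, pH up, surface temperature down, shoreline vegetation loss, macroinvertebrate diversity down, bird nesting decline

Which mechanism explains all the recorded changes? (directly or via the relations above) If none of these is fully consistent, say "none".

C

Testing each hypothesis:
(A) overfishing of top predator — bird nesting decline +; zooplankton density down +; shoreline vegetation loss -; surface temperature up +; macroinvertebrate diversity down +
(B) pathogen outbreak — does not account for bird nesting decline
(C) shoreline development — accounts for every observation (zooplankton density down via bird nesting decline → zooplankton density down)
(D) acid deposition event — fails on surface temperature up (predicts surface temperature down, not surface temperature up)
(C) alone accounts for all the evidence.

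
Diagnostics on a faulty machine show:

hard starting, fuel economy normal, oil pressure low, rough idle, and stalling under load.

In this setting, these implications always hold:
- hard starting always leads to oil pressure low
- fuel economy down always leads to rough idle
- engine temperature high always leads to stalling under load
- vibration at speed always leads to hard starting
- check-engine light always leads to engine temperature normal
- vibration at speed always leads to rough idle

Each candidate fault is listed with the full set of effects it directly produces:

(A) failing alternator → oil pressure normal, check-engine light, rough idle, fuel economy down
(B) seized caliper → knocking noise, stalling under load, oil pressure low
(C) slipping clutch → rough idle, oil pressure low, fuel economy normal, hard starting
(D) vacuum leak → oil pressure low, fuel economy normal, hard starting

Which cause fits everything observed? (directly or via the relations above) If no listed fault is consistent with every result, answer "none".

none

Testing each hypothesis:
(A) failing alternator — fails on hard starting, fuel economy normal, oil pressure low, stalling under load (predicts fuel economy down, not fuel economy normal; predicts oil pressure normal, not oil pressure low)
(B) seized caliper — hard starting NO; fuel economy normal NO; oil pressure low yes; rough idle NO; stalling under load yes
(C) slipping clutch — hard starting yes; fuel economy normal yes; oil pressure low yes; rough idle yes; stalling under load NO
(D) vacuum leak — does not account for rough idle, stalling under load
No candidate is consistent with all observations.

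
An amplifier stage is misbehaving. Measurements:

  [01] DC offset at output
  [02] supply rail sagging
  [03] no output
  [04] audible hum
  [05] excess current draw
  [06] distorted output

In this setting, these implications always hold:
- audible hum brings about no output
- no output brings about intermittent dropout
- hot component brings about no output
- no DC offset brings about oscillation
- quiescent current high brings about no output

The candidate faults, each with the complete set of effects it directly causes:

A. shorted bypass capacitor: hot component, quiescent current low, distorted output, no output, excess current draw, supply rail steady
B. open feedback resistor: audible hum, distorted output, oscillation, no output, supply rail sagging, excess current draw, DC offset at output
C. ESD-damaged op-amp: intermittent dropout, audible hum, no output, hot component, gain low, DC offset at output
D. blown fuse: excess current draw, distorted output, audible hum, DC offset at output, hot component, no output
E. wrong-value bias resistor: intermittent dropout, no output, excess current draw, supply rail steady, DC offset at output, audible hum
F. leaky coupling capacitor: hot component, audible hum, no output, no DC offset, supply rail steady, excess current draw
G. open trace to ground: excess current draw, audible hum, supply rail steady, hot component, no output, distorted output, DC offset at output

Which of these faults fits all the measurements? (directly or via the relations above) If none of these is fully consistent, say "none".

For each candidate, compare predicted effects to what was observed:
(A) shorted bypass capacitor — fails on DC offset at output, supply rail sagging, audible hum (predicts supply rail steady, not supply rail sagging)
(B) open feedback resistor — DC offset at output ✓; supply rail sagging ✓; no output ✓; audible hum ✓; excess current draw ✓; distorted output ✓
(C) ESD-damaged op-amp — DC offset at output ✓; supply rail sagging ✗; no output ✓; audible hum ✓; excess current draw ✗; distorted output ✗
(D) blown fuse — does not account for supply rail sagging
(E) wrong-value bias resistor — fails on supply rail sagging, distorted output (predicts supply rail steady, not supply rail sagging)
(F) leaky coupling capacitor — fails on DC offset at output, supply rail sagging, distorted output (predicts no DC offset, not DC offset at output; predicts supply rail steady, not supply rail sagging)
(G) open trace to ground — fails on supply rail sagging (predicts supply rail steady, not supply rail sagging)
(B) alone accounts for all the evidence.

B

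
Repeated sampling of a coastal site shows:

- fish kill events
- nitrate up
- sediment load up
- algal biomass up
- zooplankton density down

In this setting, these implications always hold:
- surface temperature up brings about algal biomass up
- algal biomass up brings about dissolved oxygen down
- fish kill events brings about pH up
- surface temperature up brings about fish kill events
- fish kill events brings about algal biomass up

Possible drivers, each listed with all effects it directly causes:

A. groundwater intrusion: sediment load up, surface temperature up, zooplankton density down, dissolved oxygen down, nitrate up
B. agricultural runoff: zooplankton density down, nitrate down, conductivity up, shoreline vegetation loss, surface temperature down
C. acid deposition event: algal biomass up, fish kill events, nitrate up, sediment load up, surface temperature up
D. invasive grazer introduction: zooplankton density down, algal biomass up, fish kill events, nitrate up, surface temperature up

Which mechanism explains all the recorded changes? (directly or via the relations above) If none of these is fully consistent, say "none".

A

Checking each candidate against the observations:
(A) groundwater intrusion — accounts for every observation (fish kill events through surface temperature up → fish kill events)
(B) agricultural runoff — fish kill events NO; nitrate up NO; sediment load up NO; algal biomass up NO; zooplankton density down yes
(C) acid deposition event — fish kill events yes; nitrate up yes; sediment load up yes; algal biomass up yes; zooplankton density down NO
(D) invasive grazer introduction — does not account for sediment load up
(A) is the only candidate with no mismatches.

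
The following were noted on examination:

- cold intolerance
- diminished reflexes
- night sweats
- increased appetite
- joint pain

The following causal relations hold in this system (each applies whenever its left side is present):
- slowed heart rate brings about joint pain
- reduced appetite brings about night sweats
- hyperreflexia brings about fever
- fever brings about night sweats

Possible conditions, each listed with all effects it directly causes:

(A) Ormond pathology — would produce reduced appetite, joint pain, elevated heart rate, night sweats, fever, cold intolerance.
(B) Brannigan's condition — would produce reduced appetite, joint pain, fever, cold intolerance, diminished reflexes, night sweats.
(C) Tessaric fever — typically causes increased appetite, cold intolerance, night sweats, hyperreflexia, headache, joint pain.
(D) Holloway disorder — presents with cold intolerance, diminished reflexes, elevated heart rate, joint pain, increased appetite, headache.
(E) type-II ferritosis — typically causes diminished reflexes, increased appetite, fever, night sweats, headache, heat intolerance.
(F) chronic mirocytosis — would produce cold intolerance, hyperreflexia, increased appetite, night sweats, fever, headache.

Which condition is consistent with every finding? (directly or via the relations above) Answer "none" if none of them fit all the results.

none

Testing each hypothesis:
(A) Ormond pathology — fails on diminished reflexes, increased appetite (predicts reduced appetite, not increased appetite)
(B) Brannigan's condition — cold intolerance match; diminished reflexes match; night sweats match; increased appetite miss; joint pain match
(C) Tessaric fever — fails on diminished reflexes (predicts hyperreflexia, not diminished reflexes)
(D) Holloway disorder — does not account for night sweats
(E) type-II ferritosis — fails on cold intolerance, joint pain (predicts heat intolerance, not cold intolerance)
(F) chronic mirocytosis — fails on diminished reflexes, joint pain (predicts hyperreflexia, not diminished reflexes)
Every candidate fails on at least one observation.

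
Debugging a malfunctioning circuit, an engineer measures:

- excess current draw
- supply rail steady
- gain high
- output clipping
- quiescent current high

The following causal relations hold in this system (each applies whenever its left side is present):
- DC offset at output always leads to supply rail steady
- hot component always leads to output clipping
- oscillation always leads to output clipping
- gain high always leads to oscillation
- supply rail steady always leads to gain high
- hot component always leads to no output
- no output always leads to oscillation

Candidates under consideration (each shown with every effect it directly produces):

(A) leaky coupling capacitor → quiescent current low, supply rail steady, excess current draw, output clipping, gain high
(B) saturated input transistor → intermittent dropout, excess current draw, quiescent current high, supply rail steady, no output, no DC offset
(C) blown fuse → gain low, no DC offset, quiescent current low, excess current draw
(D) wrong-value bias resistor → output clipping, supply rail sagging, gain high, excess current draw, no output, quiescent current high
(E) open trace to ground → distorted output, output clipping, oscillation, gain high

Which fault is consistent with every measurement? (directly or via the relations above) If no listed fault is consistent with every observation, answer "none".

B

Checking each candidate against the observations:
(A) leaky coupling capacitor — fails on quiescent current high (predicts quiescent current low, not quiescent current high)
(B) saturated input transistor — excess current draw ✓; supply rail steady ✓; gain high ✓ (by supply rail steady → gain high); output clipping ✓ (by no output → oscillation → output clipping); quiescent current high ✓
(C) blown fuse — excess current draw ✓; supply rail steady ✗; gain high ✗; output clipping ✗; quiescent current high ✗
(D) wrong-value bias resistor — excess current draw ✓; supply rail steady ✗; gain high ✓; output clipping ✓; quiescent current high ✓
(E) open trace to ground — does not account for excess current draw, supply rail steady, quiescent current high
(B) alone accounts for all the evidence.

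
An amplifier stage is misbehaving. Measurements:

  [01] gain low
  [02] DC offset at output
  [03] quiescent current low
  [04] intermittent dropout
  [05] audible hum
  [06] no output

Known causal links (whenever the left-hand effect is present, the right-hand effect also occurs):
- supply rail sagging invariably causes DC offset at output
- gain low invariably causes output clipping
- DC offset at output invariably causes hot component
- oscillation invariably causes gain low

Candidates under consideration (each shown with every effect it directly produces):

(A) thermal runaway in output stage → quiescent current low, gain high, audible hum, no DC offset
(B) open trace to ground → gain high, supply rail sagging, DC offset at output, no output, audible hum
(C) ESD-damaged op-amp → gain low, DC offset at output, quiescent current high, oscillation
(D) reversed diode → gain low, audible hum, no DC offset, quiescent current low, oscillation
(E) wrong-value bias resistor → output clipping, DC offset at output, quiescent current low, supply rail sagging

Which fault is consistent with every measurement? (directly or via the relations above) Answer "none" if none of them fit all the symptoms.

For each candidate, compare predicted effects to what was observed:
(A) thermal runaway in output stage — fails on gain low, DC offset at output, intermittent dropout, no output (predicts gain high, not gain low; predicts no DC offset, not DC offset at output)
(B) open trace to ground — gain low NO; DC offset at output yes; quiescent current low NO; intermittent dropout NO; audible hum yes; no output yes
(C) ESD-damaged op-amp — gain low yes; DC offset at output yes; quiescent current low NO; intermittent dropout NO; audible hum NO; no output NO
(D) reversed diode — fails on DC offset at output, intermittent dropout, no output (predicts no DC offset, not DC offset at output)
(E) wrong-value bias resistor — does not account for gain low, intermittent dropout, audible hum, no output
No candidate is consistent with all observations.

none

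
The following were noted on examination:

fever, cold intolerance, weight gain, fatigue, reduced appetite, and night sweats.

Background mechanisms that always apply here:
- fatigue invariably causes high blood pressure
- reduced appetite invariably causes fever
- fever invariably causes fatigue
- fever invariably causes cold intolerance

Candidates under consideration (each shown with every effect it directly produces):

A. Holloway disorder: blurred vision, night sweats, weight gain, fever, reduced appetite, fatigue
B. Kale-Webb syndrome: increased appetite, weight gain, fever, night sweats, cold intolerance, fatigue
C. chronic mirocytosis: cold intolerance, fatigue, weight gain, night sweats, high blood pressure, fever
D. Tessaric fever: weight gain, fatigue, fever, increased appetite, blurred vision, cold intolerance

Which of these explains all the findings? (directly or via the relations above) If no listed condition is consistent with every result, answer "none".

Checking each candidate against the observations:
(A) Holloway disorder — fever +; cold intolerance + (via fever → cold intolerance); weight gain +; fatigue +; reduced appetite +; night sweats +
(B) Kale-Webb syndrome — fever +; cold intolerance +; weight gain +; fatigue +; reduced appetite -; night sweats +
(C) chronic mirocytosis — fever +; cold intolerance +; weight gain +; fatigue +; reduced appetite -; night sweats +
(D) Tessaric fever — fails on reduced appetite, night sweats (predicts increased appetite, not reduced appetite)
(A) alone accounts for all the evidence.

A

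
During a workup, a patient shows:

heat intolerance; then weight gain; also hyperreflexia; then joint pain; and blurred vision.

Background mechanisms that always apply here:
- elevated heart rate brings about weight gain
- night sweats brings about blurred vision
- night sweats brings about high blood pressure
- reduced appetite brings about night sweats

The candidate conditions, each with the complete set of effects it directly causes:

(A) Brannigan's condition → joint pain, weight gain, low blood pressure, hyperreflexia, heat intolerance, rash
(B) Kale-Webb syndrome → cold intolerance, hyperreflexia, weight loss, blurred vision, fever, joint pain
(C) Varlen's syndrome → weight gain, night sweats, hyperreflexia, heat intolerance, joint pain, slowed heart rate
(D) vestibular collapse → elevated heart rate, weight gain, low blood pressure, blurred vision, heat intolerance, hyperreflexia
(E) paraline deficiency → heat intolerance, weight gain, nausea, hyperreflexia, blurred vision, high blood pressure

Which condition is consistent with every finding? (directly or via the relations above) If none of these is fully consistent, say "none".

C

Testing each hypothesis:
(A) Brannigan's condition — heat intolerance +; weight gain +; hyperreflexia +; joint pain +; blurred vision -
(B) Kale-Webb syndrome — heat intolerance -; weight gain -; hyperreflexia +; joint pain +; blurred vision +
(C) Varlen's syndrome — heat intolerance +; weight gain +; hyperreflexia +; joint pain +; blurred vision + (by night sweats → blurred vision)
(D) vestibular collapse — heat intolerance +; weight gain +; hyperreflexia +; joint pain -; blurred vision +
(E) paraline deficiency — heat intolerance +; weight gain +; hyperreflexia +; joint pain -; blurred vision +
Only (C) is consistent with every observation.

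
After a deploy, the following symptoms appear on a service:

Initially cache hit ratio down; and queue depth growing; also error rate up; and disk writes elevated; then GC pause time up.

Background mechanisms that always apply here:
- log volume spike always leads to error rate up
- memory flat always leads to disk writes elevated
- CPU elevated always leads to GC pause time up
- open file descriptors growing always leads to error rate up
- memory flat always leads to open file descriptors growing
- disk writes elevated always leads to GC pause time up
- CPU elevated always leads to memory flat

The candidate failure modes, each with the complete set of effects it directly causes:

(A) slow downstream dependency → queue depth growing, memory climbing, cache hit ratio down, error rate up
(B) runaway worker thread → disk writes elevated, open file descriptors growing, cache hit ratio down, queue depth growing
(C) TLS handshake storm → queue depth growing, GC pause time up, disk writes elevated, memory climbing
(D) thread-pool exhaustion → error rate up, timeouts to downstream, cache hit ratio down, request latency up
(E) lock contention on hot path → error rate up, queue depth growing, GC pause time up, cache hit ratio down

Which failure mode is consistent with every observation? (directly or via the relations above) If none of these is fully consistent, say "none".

B

Testing each hypothesis:
(A) slow downstream dependency — does not account for disk writes elevated, GC pause time up
(B) runaway worker thread — accounts for every observation (error rate up through open file descriptors growing → error rate up)
(C) TLS handshake storm — does not account for cache hit ratio down, error rate up
(D) thread-pool exhaustion — does not account for queue depth growing, disk writes elevated, GC pause time up
(E) lock contention on hot path — does not account for disk writes elevated
Only (B) is consistent with every observation.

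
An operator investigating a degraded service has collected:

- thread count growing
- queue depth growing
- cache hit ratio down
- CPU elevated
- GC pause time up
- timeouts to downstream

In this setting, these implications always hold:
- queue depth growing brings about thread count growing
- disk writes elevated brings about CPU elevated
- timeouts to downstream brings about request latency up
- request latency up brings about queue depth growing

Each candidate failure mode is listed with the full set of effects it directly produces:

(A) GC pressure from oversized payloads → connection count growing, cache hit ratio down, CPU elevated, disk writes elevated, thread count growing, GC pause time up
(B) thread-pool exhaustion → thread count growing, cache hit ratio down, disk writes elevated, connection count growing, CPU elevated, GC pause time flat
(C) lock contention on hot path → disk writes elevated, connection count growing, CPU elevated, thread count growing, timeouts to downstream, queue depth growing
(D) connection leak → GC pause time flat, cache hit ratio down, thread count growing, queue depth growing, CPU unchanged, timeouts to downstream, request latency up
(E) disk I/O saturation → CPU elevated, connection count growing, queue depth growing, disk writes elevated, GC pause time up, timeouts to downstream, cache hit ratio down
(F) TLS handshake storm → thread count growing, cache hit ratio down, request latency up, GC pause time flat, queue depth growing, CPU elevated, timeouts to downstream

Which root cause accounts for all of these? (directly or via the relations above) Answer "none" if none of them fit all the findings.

Checking each candidate against the observations:
(A) GC pressure from oversized payloads — thread count growing match; queue depth growing miss; cache hit ratio down match; CPU elevated match; GC pause time up match; timeouts to downstream miss
(B) thread-pool exhaustion — thread count growing match; queue depth growing miss; cache hit ratio down match; CPU elevated match; GC pause time up miss; timeouts to downstream miss
(C) lock contention on hot path — thread count growing match; queue depth growing match; cache hit ratio down miss; CPU elevated match; GC pause time up miss; timeouts to downstream match
(D) connection leak — fails on CPU elevated, GC pause time up (predicts CPU unchanged, not CPU elevated; predicts GC pause time flat, not GC pause time up)
(E) disk I/O saturation — accounts for every observation (thread count growing via queue depth growing → thread count growing)
(F) TLS handshake storm — fails on GC pause time up (predicts GC pause time flat, not GC pause time up)
(E) is the only candidate with no mismatches.

E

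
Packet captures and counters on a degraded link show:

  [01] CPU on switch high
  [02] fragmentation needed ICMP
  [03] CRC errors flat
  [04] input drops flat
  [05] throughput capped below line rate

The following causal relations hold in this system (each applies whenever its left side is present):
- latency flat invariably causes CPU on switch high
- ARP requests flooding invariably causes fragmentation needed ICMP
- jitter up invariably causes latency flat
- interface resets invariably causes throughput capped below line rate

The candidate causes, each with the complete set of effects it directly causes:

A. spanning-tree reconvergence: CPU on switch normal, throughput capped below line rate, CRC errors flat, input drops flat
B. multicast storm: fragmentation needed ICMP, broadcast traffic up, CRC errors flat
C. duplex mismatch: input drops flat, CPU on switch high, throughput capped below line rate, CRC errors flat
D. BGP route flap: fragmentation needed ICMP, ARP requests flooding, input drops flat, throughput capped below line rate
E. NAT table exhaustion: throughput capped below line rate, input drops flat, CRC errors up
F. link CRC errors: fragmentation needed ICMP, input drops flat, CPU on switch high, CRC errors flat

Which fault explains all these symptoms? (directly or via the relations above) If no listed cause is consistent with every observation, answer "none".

Checking each candidate against the observations:
(A) spanning-tree reconvergence — fails on CPU on switch high, fragmentation needed ICMP (predicts CPU on switch normal, not CPU on switch high)
(B) multicast storm — CPU on switch high NO; fragmentation needed ICMP yes; CRC errors flat yes; input drops flat NO; throughput capped below line rate NO
(C) duplex mismatch — CPU on switch high yes; fragmentation needed ICMP NO; CRC errors flat yes; input drops flat yes; throughput capped below line rate yes
(D) BGP route flap — does not account for CPU on switch high, CRC errors flat
(E) NAT table exhaustion — fails on CPU on switch high, fragmentation needed ICMP, CRC errors flat (predicts CRC errors up, not CRC errors flat)
(F) link CRC errors — CPU on switch high yes; fragmentation needed ICMP yes; CRC errors flat yes; input drops flat yes; throughput capped below line rate NO
None of the listed candidates fits everything.

none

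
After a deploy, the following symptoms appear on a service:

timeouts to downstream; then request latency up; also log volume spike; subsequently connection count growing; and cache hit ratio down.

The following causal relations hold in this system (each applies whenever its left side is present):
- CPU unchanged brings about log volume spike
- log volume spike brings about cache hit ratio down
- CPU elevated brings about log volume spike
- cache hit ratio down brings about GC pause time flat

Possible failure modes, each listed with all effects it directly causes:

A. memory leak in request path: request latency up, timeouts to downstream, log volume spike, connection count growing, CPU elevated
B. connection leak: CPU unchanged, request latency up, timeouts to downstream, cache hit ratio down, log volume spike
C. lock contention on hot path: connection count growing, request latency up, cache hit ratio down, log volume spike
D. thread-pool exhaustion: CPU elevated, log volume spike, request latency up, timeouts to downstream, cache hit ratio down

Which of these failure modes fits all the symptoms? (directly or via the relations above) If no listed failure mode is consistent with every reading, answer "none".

A

For each candidate, compare predicted effects to what was observed:
(A) memory leak in request path — timeouts to downstream ✓; request latency up ✓; log volume spike ✓; connection count growing ✓; cache hit ratio down ✓ (via log volume spike → cache hit ratio down)
(B) connection leak — timeouts to downstream ✓; request latency up ✓; log volume spike ✓; connection count growing ✗; cache hit ratio down ✓
(C) lock contention on hot path — does not account for timeouts to downstream
(D) thread-pool exhaustion — timeouts to downstream ✓; request latency up ✓; log volume spike ✓; connection count growing ✗; cache hit ratio down ✓
(A) alone accounts for all the evidence.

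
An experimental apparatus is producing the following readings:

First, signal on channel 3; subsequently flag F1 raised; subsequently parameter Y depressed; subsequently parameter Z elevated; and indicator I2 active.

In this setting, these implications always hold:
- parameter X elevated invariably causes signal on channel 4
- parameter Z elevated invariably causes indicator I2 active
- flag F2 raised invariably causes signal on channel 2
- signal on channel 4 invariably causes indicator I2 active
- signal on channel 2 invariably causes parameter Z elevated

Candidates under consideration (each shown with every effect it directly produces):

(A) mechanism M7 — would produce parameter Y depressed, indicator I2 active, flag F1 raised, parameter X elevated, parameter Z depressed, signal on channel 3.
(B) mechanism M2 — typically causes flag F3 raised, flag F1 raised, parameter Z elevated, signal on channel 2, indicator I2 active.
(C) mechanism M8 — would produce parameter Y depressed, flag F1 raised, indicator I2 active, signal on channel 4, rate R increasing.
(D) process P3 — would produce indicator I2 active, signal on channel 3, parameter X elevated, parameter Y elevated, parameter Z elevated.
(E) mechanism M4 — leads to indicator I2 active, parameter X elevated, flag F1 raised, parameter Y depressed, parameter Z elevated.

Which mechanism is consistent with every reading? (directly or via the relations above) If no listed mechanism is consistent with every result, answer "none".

For each candidate, compare predicted effects to what was observed:
(A) mechanism M7 — signal on channel 3 +; flag F1 raised +; parameter Y depressed +; parameter Z elevated -; indicator I2 active +
(B) mechanism M2 — signal on channel 3 -; flag F1 raised +; parameter Y depressed -; parameter Z elevated +; indicator I2 active +
(C) mechanism M8 — does not account for signal on channel 3, parameter Z elevated
(D) process P3 — fails on flag F1 raised, parameter Y depressed (predicts parameter Y elevated, not parameter Y depressed)
(E) mechanism M4 — signal on channel 3 -; flag F1 raised +; parameter Y depressed +; parameter Z elevated +; indicator I2 active +
None of the listed candidates fits everything.

none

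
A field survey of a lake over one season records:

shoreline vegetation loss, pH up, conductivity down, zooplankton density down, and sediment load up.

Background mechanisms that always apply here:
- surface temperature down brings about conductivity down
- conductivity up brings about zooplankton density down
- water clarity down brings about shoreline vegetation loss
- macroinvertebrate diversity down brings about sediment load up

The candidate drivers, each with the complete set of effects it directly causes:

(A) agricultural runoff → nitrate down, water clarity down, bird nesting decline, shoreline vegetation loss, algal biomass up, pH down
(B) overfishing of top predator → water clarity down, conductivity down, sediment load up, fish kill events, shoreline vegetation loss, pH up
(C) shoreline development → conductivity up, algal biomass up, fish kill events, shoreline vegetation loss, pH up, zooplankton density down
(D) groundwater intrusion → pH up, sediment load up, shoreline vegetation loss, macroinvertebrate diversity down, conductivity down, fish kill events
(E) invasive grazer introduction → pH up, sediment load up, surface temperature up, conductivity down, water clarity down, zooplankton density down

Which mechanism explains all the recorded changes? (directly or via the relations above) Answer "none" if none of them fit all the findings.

Checking each candidate against the observations:
(A) agricultural runoff — shoreline vegetation loss match; pH up miss; conductivity down miss; zooplankton density down miss; sediment load up miss
(B) overfishing of top predator — shoreline vegetation loss match; pH up match; conductivity down match; zooplankton density down miss; sediment load up match
(C) shoreline development — shoreline vegetation loss match; pH up match; conductivity down miss; zooplankton density down match; sediment load up miss
(D) groundwater intrusion — does not account for zooplankton density down
(E) invasive grazer introduction — shoreline vegetation loss match (through water clarity down → shoreline vegetation loss); pH up match; conductivity down match; zooplankton density down match; sediment load up match
Only (E) is consistent with every observation.

E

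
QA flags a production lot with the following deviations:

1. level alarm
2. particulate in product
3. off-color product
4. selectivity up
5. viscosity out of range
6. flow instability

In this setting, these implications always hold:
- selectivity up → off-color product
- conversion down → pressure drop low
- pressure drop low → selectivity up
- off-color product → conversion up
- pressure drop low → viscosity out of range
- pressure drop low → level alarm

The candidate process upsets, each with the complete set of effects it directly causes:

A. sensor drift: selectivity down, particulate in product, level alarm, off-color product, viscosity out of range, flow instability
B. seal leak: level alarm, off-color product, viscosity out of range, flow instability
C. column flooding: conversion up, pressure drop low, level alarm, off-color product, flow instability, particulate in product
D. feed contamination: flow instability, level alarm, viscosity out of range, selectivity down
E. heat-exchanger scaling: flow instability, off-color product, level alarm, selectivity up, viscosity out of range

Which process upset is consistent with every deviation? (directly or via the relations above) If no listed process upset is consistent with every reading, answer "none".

C

Per-candidate check:
(A) sensor drift — level alarm +; particulate in product +; off-color product +; selectivity up -; viscosity out of range +; flow instability +
(B) seal leak — does not account for particulate in product, selectivity up
(C) column flooding — accounts for every observation (selectivity up by pressure drop low → selectivity up)
(D) feed contamination — level alarm +; particulate in product -; off-color product -; selectivity up -; viscosity out of range +; flow instability +
(E) heat-exchanger scaling — does not account for particulate in product
(C) alone accounts for all the evidence.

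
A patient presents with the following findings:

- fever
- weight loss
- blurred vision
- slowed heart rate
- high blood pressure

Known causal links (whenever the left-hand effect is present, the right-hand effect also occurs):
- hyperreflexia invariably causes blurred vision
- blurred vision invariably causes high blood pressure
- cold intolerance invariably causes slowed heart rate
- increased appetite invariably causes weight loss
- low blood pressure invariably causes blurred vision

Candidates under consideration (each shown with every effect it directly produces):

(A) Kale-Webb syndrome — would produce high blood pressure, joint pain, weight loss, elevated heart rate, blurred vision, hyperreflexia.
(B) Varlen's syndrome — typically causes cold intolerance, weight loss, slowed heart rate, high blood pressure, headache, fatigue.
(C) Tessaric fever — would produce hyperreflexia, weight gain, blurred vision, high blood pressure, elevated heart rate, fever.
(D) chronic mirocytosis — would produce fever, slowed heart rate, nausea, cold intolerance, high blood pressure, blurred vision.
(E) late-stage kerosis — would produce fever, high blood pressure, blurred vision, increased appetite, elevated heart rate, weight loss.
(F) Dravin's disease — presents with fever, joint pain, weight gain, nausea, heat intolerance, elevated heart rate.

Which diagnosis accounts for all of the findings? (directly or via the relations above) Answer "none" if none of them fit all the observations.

Checking each candidate against the observations:
(A) Kale-Webb syndrome — fever miss; weight loss match; blurred vision match; slowed heart rate miss; high blood pressure match
(B) Varlen's syndrome — does not account for fever, blurred vision
(C) Tessaric fever — fails on weight loss, slowed heart rate (predicts weight gain, not weight loss; predicts elevated heart rate, not slowed heart rate)
(D) chronic mirocytosis — does not account for weight loss
(E) late-stage kerosis — fails on slowed heart rate (predicts elevated heart rate, not slowed heart rate)
(F) Dravin's disease — fails on weight loss, blurred vision, slowed heart rate, high blood pressure (predicts weight gain, not weight loss; predicts elevated heart rate, not slowed heart rate)
Every candidate fails on at least one observation.

none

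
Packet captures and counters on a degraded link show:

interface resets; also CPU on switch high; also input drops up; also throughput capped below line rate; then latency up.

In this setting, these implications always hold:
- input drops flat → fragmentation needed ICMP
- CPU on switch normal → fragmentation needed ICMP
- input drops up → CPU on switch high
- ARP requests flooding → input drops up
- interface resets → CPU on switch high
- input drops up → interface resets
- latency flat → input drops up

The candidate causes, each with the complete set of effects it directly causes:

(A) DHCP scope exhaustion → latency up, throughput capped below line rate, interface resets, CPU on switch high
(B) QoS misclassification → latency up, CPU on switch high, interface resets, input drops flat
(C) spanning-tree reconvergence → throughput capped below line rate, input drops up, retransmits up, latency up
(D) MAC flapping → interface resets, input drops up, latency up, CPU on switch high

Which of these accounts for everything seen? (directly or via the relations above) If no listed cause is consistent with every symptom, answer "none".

For each candidate, compare predicted effects to what was observed:
(A) DHCP scope exhaustion — does not account for input drops up
(B) QoS misclassification — interface resets +; CPU on switch high +; input drops up -; throughput capped below line rate -; latency up +
(C) spanning-tree reconvergence — accounts for every observation (interface resets via input drops up → interface resets)
(D) MAC flapping — does not account for throughput capped below line rate
(C) is the only candidate with no mismatches.

C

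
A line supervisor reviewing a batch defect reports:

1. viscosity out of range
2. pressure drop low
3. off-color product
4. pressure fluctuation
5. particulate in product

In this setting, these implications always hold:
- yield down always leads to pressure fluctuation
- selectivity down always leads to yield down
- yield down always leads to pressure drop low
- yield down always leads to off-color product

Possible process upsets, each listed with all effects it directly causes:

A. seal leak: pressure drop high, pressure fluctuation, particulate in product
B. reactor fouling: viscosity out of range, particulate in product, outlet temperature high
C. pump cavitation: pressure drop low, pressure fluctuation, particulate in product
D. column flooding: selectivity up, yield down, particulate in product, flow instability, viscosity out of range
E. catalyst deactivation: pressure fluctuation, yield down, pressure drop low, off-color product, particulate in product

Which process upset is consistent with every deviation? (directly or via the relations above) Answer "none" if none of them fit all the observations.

D

For each candidate, compare predicted effects to what was observed:
(A) seal leak — viscosity out of range NO; pressure drop low NO; off-color product NO; pressure fluctuation yes; particulate in product yes
(B) reactor fouling — does not account for pressure drop low, off-color product, pressure fluctuation
(C) pump cavitation — viscosity out of range NO; pressure drop low yes; off-color product NO; pressure fluctuation yes; particulate in product yes
(D) column flooding — accounts for every observation (pressure drop low by yield down → pressure drop low)
(E) catalyst deactivation — does not account for viscosity out of range
(D) is the only candidate with no mismatches.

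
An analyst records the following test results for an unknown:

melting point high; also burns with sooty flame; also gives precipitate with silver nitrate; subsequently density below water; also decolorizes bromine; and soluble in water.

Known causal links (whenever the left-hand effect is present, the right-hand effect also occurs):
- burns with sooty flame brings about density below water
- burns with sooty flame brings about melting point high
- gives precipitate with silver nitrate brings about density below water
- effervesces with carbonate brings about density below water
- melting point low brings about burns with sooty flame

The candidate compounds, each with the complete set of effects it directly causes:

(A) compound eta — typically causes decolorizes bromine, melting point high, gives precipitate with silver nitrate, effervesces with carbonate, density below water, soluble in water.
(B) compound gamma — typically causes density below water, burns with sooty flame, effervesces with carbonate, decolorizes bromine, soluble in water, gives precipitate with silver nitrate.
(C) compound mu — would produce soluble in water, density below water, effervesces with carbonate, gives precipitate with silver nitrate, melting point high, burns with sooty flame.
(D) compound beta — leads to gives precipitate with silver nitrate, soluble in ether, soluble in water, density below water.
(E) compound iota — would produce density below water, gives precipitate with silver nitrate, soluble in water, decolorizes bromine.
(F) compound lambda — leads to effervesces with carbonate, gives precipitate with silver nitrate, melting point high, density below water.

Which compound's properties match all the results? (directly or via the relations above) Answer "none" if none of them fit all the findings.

Checking each candidate against the observations:
(A) compound eta — melting point high +; burns with sooty flame -; gives precipitate with silver nitrate +; density below water +; decolorizes bromine +; soluble in water +
(B) compound gamma — melting point high + (via burns with sooty flame → melting point high); burns with sooty flame +; gives precipitate with silver nitrate +; density below water +; decolorizes bromine +; soluble in water +
(C) compound mu — melting point high +; burns with sooty flame +; gives precipitate with silver nitrate +; density below water +; decolorizes bromine -; soluble in water +
(D) compound beta — does not account for melting point high, burns with sooty flame, decolorizes bromine
(E) compound iota — does not account for melting point high, burns with sooty flame
(F) compound lambda — melting point high +; burns with sooty flame -; gives precipitate with silver nitrate +; density below water +; decolorizes bromine -; soluble in water -
(B) alone accounts for all the evidence.

B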